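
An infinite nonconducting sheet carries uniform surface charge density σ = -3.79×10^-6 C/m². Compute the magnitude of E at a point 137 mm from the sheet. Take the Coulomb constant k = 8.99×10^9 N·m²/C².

By planar symmetry E is perpendicular to the sheet and uniform; use a Gaussian pillbox with flat faces of area A on each side of the sheet.
Flux Φ = 2EA and Q_enc = σA, so 2EA = σA/ε₀ ⇒ E = |σ|/(2ε₀), independent of distance.
E = 2πk|σ| = 2π(8.99×10^9)(3.79×10^-6) = 2.14×10^5 N/C.

|E| = 2.14e5 V/m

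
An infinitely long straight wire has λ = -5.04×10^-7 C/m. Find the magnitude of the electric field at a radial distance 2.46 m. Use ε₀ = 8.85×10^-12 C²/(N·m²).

E = 3.68×10^3 N/C

Coaxial Gaussian cylinder, radius r = 2.46 m, length L.
Q_enc = λL, so λ_enc = -5.04×10^-7 C/m.
Gauss's law: E·2πrL = λ_enc L/ε₀.
E = |λ_enc|/(2πε₀r) = (5.04e-7)/(2π·8.85×10^-12·2.46) = 3.68e3 N/C.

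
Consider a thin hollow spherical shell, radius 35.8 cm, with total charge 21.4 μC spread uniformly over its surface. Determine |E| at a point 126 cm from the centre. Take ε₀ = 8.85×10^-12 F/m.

1.21e5 N/C

By spherical symmetry E is radial; choose a Gaussian sphere of radius r = 126 cm (r > 35.8 cm).
The entire shell is enclosed: Q_enc = 2.14×10^-5 C.
By Gauss's law, ∮E·dA = E·4πr² = Q_enc/ε₀.
E = |Q_enc|/(4πε₀r²) = (2.14×10^-5)/(4π·8.85×10^-12·(1.26)²) = 1.21×10^5 N/C.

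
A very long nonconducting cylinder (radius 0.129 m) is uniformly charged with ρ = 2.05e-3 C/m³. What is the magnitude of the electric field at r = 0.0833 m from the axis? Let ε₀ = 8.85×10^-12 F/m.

Take a coaxial cylindrical Gaussian surface of radius r = 0.0833 m and length L (r < R).
Enclosed charge per unit length: λ_enc = ρ·πr² = (2.05×10^-3)π(0.0833)² = 4.469×10^-5 C/m.
Since E is radial and uniform over the curved surface, Φ = E·2πrL = Q_enc/ε₀ = λ_enc L/ε₀.
E = |λ_enc|/(2πε₀r) = (4.469e-5)/(2π·8.85×10^-12·0.0833) = 9.65×10^6 N/C.

|E| ≈ 9.65×10^6 V/m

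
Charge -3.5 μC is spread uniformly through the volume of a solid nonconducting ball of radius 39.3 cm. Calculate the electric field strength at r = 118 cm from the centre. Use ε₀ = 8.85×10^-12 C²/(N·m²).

By spherical symmetry E is radial; choose a Gaussian sphere of radius r = 118 cm (r > R, so the entire charge is enclosed).
Q_enc = -3.5 μC = -3.50×10^-6 C.
By Gauss's law, ∮E·dA = E·4πr² = Q_enc/ε₀.
E = |Q_enc|/(4πε₀r²) = (3.50e-6)/(4π·8.85×10^-12·(1.18)²) = 2.26×10^4 N/C.

|E| ≈ 2.26×10^4 V/m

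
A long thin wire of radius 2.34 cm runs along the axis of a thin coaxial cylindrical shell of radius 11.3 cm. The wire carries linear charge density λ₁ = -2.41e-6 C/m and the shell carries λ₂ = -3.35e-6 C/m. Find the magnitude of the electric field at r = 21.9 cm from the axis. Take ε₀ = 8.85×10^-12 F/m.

E ≈ 4.73×10^5 V/m

Take a coaxial cylindrical Gaussian surface of radius r = 21.9 cm and length L (r > 11.3 cm, enclosing both).
λ_enc = λ₁ + λ₂ = (-2.41×10^-6) + (-3.35×10^-6) = -5.76×10^-6 C/m.
Since E is radial and uniform over the curved surface, Φ = E·2πrL = Q_enc/ε₀ = λ_enc L/ε₀.
E = |λ_enc|/(2πε₀r) = (5.76e-6)/(2π·8.85×10^-12·0.219) = 4.73×10^5 N/C.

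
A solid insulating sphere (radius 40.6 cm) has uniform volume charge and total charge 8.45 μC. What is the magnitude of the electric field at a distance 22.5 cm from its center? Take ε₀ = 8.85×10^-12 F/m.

Symmetry ⇒ E = E(r) r̂. Gaussian sphere of radius r = 22.5 cm (r < R).
For a uniform sphere the enclosed fraction is (r/R)³, so Q_enc = (8.45 μC)(0.225/0.406)³ = 1.438×10^-6 C.
Since E is radial and uniform over the Gaussian sphere, Φ = E·4πr² = Q_enc/ε₀.
E = |Q_enc|/(4πε₀r²) = (1.438e-6)/(4π·8.85×10^-12·(0.225)²) = 2.55×10^5 N/C.

2.55×10^5 N/C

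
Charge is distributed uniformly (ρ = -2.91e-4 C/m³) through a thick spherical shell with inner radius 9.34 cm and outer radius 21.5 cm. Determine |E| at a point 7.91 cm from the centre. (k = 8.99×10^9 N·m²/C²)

Use a concentric Gaussian sphere at r = 7.91 cm (r < 9.34 cm, inside the empty cavity).
No charge is enclosed, so by Gauss's law E·4πr² = 0 ⇒ E = 0.

E = 0 (no enclosed charge)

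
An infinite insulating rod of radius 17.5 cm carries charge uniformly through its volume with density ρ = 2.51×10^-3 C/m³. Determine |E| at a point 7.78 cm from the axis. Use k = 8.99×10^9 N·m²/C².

Choose a coaxial cylinder of radius r = 7.78 cm (arbitrary length L) as the Gaussian surface (r < R).
Charge inside radius r per length L is ρ·πr²·L, so λ_enc = ρπr² = 4.773×10^-5 C/m.
Applying ∮E·dA = Q_enc/ε₀ with the end caps contributing no flux:
E = 2k|λ_enc|/r = 2(8.99×10^9)(4.773e-5)/(0.0778) = 1.10e7 N/C.

|E| = 1.10e7 N/C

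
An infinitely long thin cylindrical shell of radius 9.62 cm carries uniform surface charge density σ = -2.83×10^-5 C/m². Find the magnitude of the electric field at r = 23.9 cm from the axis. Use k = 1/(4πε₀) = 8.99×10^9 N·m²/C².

By cylindrical symmetry E is radial; use a coaxial Gaussian cylinder of radius 23.9 cm and length L (r > 9.62 cm).
The whole shell is enclosed: λ_enc = σ·2πR = (-2.83×10^-5)·2π·(0.0962) = -1.711×10^-5 C/m.
Gauss's law: E·2πrL = λ_enc L/ε₀.
E = 2k|λ_enc|/r = 2(8.99×10^9)(1.711e-5)/(0.239) = 1.29e6 N/C.

E ≈ 1.29×10^6 V/m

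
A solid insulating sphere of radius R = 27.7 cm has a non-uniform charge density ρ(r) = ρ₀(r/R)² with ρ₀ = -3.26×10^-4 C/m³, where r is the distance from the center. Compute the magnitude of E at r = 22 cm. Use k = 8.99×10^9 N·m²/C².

By spherical symmetry E is radial; choose a Gaussian sphere of radius r = 22 cm (r < R).
Q_enc = ∫₀^r ρ(r')·4πr'² dr' = (4πρ₀/R²) ∫₀^r r'^4 dr' = 4πρ₀ r^5/(5·R²) = -5.503×10^-6 C.
By Gauss's law, ∮E·dA = E·4πr² = Q_enc/ε₀.
E = k|Q_enc|/r² = (8.99×10^9)(5.503×10^-6)/(0.22)² = 1.02e6 N/C.

E ≈ 1.02×10^6 N/C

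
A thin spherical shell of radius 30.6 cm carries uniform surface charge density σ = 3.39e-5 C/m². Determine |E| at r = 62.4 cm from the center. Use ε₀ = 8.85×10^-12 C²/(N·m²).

Symmetry ⇒ E = E(r) r̂. Gaussian sphere of radius r = 62.4 cm (r > 30.6 cm).
The entire shell is enclosed: Q_enc = σ·4πR² = (3.39×10^-5)·4π·(0.306)² = 3.989×10^-5 C.
Since E is radial and uniform over the Gaussian sphere, Φ = E·4πr² = Q_enc/ε₀.
E = |Q_enc|/(4πε₀r²) = (3.989e-5)/(4π·8.85×10^-12·(0.624)²) = 9.21×10^5 N/C.

|E| = 9.21×10^5 N/C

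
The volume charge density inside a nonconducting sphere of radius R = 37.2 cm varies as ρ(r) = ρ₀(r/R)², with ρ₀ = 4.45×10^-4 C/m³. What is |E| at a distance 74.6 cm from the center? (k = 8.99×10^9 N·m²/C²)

Use a concentric Gaussian sphere at r = 74.6 cm (r > R, all charge enclosed).
Q_enc = 4π ∫₀^R ρ₀(r'/R)^2 r'² dr' = 4πρ₀R³/5 = 5.757×10^-5 C.
Gauss's law: E·4πr² = Q_enc/ε₀.
E = k|Q_enc|/r² = (8.99×10^9)(5.757×10^-5)/(0.746)² = 9.30×10^5 N/C.

|E| = 9.30×10^5 V/m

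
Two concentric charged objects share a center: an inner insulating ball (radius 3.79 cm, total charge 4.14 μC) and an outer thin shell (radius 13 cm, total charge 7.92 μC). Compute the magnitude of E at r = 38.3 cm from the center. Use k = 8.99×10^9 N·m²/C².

Use a concentric Gaussian sphere at r = 38.3 cm (r > 13 cm, enclosing both).
Q_enc = (4.14 μC) + (7.92 μC) = 1.206×10^-5 C.
By Gauss's law, ∮E·dA = E·4πr² = Q_enc/ε₀.
E = k|Q_enc|/r² = (8.99×10^9)(1.206e-5)/(0.383)² = 7.39×10^5 N/C.

E ≈ 7.39e5 V/m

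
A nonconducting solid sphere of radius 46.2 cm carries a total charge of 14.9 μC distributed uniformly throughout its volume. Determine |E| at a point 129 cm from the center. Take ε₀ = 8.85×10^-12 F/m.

E ≈ 8.05e4 V/m

By spherical symmetry E is radial; choose a Gaussian sphere of radius r = 129 cm (r > R, so the entire charge is enclosed).
Q_enc = 14.9 μC = 1.49e-5 C.
Applying ∮E·dA = Q_enc/ε₀ with Φ = E(4πr²):
E = |Q_enc|/(4πε₀r²) = (1.49e-5)/(4π·8.85×10^-12·(1.29)²) = 8.05×10^4 N/C.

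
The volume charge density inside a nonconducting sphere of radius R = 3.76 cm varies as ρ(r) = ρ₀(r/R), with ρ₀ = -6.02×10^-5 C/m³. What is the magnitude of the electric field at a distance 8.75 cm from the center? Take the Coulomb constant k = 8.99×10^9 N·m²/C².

Use a concentric Gaussian sphere at r = 8.75 cm (r > R, all charge enclosed).
Q_enc = 4π ∫₀^R ρ₀(r'/R)^1 r'² dr' = 4πρ₀R³/4 = -1.005×10^-8 C.
By Gauss's law, ∮E·dA = E·4πr² = Q_enc/ε₀.
E = k|Q_enc|/r² = (8.99×10^9)(1.005e-8)/(0.0875)² = 1.18×10^4 N/C.

E = 1.18×10^4 N/C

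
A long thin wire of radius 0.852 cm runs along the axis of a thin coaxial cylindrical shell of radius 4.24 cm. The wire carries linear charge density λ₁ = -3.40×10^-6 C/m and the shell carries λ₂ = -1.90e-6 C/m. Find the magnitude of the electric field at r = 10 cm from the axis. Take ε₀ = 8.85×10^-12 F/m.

|E| = 9.53×10^5 N/C

Take a coaxial cylindrical Gaussian surface of radius r = 10 cm and length L (r > 4.24 cm, enclosing both).
λ_enc = λ₁ + λ₂ = (-3.40×10^-6) + (-1.90×10^-6) = -5.30×10^-6 C/m.
Applying ∮E·dA = Q_enc/ε₀ with the end caps contributing no flux:
E = |λ_enc|/(2πε₀r) = (5.30e-6)/(2π·8.85×10^-12·0.1) = 9.53e5 N/C.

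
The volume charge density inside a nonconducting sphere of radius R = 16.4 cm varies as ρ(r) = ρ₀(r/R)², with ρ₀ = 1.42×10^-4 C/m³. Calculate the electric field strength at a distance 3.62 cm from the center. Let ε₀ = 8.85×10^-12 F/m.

|E| ≈ 5.66×10^3 N/C

By spherical symmetry E is radial; choose a Gaussian sphere of radius r = 3.62 cm (r < R).
Q_enc = ∫₀^r ρ(r')·4πr'² dr' = (4πρ₀/R²) ∫₀^r r'^4 dr' = 4πρ₀ r^5/(5·R²) = 8.249×10^-10 C.
Applying ∮E·dA = Q_enc/ε₀ with Φ = E(4πr²):
E = |Q_enc|/(4πε₀r²) = (8.249×10^-10)/(4π·8.85×10^-12·(0.0362)²) = 5.66×10^3 N/C.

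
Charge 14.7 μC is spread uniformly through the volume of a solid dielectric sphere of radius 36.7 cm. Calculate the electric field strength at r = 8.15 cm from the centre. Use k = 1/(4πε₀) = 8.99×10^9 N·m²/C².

Use a concentric Gaussian sphere at r = 8.15 cm (r < R).
For a uniform sphere the enclosed fraction is (r/R)³, so Q_enc = (14.7 μC)(0.0815/0.367)³ = 1.61×10^-7 C.
Gauss's law: E·4πr² = Q_enc/ε₀.
E = k|Q_enc|/r² = (8.99×10^9)(1.61×10^-7)/(0.0815)² = 2.18×10^5 N/C.

E = 2.18×10^5 N/C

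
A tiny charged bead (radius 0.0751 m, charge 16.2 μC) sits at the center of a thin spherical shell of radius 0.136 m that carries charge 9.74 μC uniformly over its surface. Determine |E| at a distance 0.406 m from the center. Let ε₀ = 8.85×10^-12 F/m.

E = 1.42×10^6 V/m

By spherical symmetry E is radial; choose a Gaussian sphere of radius r = 0.406 m (r > 0.136 m, enclosing both).
Q_enc = (16.2 μC) + (9.74 μC) = 2.594×10^-5 C.
Applying ∮E·dA = Q_enc/ε₀ with Φ = E(4πr²):
E = |Q_enc|/(4πε₀r²) = (2.594×10^-5)/(4π·8.85×10^-12·(0.406)²) = 1.42e6 N/C.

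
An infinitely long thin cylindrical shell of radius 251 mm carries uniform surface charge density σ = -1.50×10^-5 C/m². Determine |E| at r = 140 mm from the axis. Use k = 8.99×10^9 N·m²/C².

Choose a coaxial cylinder of radius r = 140 mm (arbitrary length L) as the Gaussian surface (r < 251 mm, inside the shell).
All the surface charge lies outside this cylinder: Q_enc = 0, hence E = 0.

E = 0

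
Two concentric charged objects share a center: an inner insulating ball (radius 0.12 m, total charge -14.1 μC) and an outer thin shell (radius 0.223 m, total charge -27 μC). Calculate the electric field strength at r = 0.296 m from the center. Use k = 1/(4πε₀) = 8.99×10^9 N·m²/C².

|E| ≈ 4.22×10^6 N/C

Take a concentric spherical Gaussian surface of radius r = 0.296 m (r > 0.223 m, enclosing both).
Q_enc = (-14.1 μC) + (-27 μC) = -4.11e-5 C.
Gauss's law: E·4πr² = Q_enc/ε₀.
E = k|Q_enc|/r² = (8.99×10^9)(4.11e-5)/(0.296)² = 4.22×10^6 N/C.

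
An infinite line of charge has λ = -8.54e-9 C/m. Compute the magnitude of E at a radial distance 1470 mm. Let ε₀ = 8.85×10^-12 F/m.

By cylindrical symmetry E is radial; use a coaxial Gaussian cylinder of radius 1470 mm and length L.
Q_enc = λL, so λ_enc = -8.54e-9 C/m.
Since E is radial and uniform over the curved surface, Φ = E·2πrL = Q_enc/ε₀ = λ_enc L/ε₀.
E = |λ_enc|/(2πε₀r) = (8.54×10^-9)/(2π·8.85×10^-12·1.47) = 104 N/C.

|E| = 104 V/m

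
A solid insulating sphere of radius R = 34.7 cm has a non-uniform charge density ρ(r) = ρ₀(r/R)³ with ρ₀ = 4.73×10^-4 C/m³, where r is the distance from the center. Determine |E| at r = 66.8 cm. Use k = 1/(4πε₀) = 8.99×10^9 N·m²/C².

Symmetry ⇒ E = E(r) r̂. Gaussian sphere of radius r = 66.8 cm (r > R, all charge enclosed).
Q_enc = 4π ∫₀^R ρ₀(r'/R)^3 r'² dr' = 4πρ₀R³/6 = 4.139e-5 C.
Since E is radial and uniform over the Gaussian sphere, Φ = E·4πr² = Q_enc/ε₀.
E = k|Q_enc|/r² = (8.99×10^9)(4.139e-5)/(0.668)² = 8.34e5 N/C.

|E| = 8.34×10^5 N/C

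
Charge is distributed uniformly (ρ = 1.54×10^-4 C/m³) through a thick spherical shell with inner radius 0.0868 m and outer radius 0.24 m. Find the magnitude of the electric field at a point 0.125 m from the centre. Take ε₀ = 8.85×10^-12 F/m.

Use a concentric Gaussian sphere at r = 0.125 m (within the shell material, 0.0868 m < r < 0.24 m).
Only the shell between 0.0868 m and r is enclosed: Q_enc = ρ·(4π/3)(r³ − a³) = (1.54×10^-4)·(4π/3)·((0.125)³ − (0.0868)³) = 8.38×10^-7 C.
By Gauss's law, ∮E·dA = E·4πr² = Q_enc/ε₀.
E = |Q_enc|/(4πε₀r²) = (8.38×10^-7)/(4π·8.85×10^-12·(0.125)²) = 4.82×10^5 N/C.

E = 4.82×10^5 N/C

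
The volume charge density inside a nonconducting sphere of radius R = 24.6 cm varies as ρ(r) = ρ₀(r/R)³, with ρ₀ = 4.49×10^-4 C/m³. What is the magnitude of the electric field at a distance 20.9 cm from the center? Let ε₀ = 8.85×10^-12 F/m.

Use a concentric Gaussian sphere at r = 20.9 cm (r < R).
Q_enc = ∫₀^r ρ(r')·4πr'² dr' = (4πρ₀/R³) ∫₀^r r'^5 dr' = 4πρ₀ r^6/(6·R³) = 5.265×10^-6 C.
Gauss's law: E·4πr² = Q_enc/ε₀.
E = |Q_enc|/(4πε₀r²) = (5.265×10^-6)/(4π·8.85×10^-12·(0.209)²) = 1.08×10^6 N/C.

E = 1.08e6 V/m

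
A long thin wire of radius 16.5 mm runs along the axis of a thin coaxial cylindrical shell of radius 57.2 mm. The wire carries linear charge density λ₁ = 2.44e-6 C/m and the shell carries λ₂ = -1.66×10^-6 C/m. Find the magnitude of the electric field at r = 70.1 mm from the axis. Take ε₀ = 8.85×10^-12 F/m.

2.00e5 V/m

By cylindrical symmetry E is radial; use a coaxial Gaussian cylinder of radius 70.1 mm and length L (r > 57.2 mm, enclosing both).
λ_enc = λ₁ + λ₂ = (2.44e-6) + (-1.66×10^-6) = 7.80×10^-7 C/m.
Since E is radial and uniform over the curved surface, Φ = E·2πrL = Q_enc/ε₀ = λ_enc L/ε₀.
E = |λ_enc|/(2πε₀r) = (7.80e-7)/(2π·8.85×10^-12·0.0701) = 2.00×10^5 N/C.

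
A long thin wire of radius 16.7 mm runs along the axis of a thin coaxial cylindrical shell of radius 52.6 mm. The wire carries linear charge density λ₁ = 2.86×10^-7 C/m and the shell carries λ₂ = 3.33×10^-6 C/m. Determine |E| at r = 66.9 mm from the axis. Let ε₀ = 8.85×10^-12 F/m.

Choose a coaxial cylinder of radius r = 66.9 mm (arbitrary length L) as the Gaussian surface (r > 52.6 mm, enclosing both).
λ_enc = λ₁ + λ₂ = (2.86×10^-7) + (3.33e-6) = 3.616e-6 C/m.
Since E is radial and uniform over the curved surface, Φ = E·2πrL = Q_enc/ε₀ = λ_enc L/ε₀.
E = |λ_enc|/(2πε₀r) = (3.616×10^-6)/(2π·8.85×10^-12·0.0669) = 9.72×10^5 N/C.

|E| = 9.72×10^5 V/m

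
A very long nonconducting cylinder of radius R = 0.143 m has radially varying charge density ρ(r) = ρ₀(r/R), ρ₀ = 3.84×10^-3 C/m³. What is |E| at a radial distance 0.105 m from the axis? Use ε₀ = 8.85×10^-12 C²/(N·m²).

By cylindrical symmetry E is radial; use a coaxial Gaussian cylinder of radius 0.105 m and length L (r < R).
λ_enc = ∫₀^r ρ(r')·2πr' dr' = (2πρ₀/R)·r^3/3 = 6.511×10^-5 C/m.
Since E is radial and uniform over the curved surface, Φ = E·2πrL = Q_enc/ε₀ = λ_enc L/ε₀.
E = |λ_enc|/(2πε₀r) = (6.511e-5)/(2π·8.85×10^-12·0.105) = 1.12×10^7 N/C.

1.12×10^7 N/C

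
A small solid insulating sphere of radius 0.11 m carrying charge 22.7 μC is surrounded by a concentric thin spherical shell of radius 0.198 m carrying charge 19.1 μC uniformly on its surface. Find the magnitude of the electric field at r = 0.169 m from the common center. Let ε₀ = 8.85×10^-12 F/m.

E ≈ 7.15e6 V/m

Take a concentric spherical Gaussian surface of radius r = 0.169 m (between the bodies, 0.11 m < r < 0.198 m).
Only the inner charge is enclosed; the outer shell contributes nothing inside itself. Q_enc = 22.7 μC = 2.27×10^-5 C.
Gauss's law: E·4πr² = Q_enc/ε₀.
E = |Q_enc|/(4πε₀r²) = (2.27e-5)/(4π·8.85×10^-12·(0.169)²) = 7.15×10^6 N/C.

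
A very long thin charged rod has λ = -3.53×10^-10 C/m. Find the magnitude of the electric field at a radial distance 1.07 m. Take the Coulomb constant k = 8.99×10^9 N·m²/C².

|E| = 5.93 N/C

Choose a coaxial cylinder of radius r = 1.07 m (arbitrary length L) as the Gaussian surface.
Q_enc = λL, so λ_enc = -3.53×10^-10 C/m.
By Gauss's law (flux through the curved wall only), E·2πrL = λ_enc L/ε₀.
E = 2k|λ_enc|/r = 2(8.99×10^9)(3.53×10^-10)/(1.07) = 5.93 N/C.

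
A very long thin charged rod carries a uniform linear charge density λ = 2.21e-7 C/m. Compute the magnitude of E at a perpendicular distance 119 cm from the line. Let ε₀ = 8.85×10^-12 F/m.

Take a coaxial cylindrical Gaussian surface of radius r = 119 cm and length L.
Q_enc = λL, so λ_enc = 2.21e-7 C/m.
Applying ∮E·dA = Q_enc/ε₀ with the end caps contributing no flux:
E = |λ_enc|/(2πε₀r) = (2.21e-7)/(2π·8.85×10^-12·1.19) = 3.34×10^3 N/C.

|E| = 3.34×10^3 V/m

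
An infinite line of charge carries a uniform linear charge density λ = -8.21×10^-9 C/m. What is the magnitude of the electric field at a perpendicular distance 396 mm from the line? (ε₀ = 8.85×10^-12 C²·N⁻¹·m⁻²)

Take a coaxial cylindrical Gaussian surface of radius r = 396 mm and length L.
Q_enc = λL, so λ_enc = -8.21×10^-9 C/m.
Gauss's law: E·2πrL = λ_enc L/ε₀.
E = |λ_enc|/(2πε₀r) = (8.21×10^-9)/(2π·8.85×10^-12·0.396) = 373 N/C.

|E| = 373 V/m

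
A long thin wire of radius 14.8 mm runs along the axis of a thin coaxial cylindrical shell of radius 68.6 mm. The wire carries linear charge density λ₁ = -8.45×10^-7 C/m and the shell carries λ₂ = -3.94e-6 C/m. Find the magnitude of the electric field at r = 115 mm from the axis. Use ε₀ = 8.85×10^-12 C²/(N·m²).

E = 7.48×10^5 N/C

Take a coaxial cylindrical Gaussian surface of radius r = 115 mm and length L (r > 68.6 mm, enclosing both).
λ_enc = λ₁ + λ₂ = (-8.45×10^-7) + (-3.94e-6) = -4.785×10^-6 C/m.
Gauss's law: E·2πrL = λ_enc L/ε₀.
E = |λ_enc|/(2πε₀r) = (4.785e-6)/(2π·8.85×10^-12·0.115) = 7.48×10^5 N/C.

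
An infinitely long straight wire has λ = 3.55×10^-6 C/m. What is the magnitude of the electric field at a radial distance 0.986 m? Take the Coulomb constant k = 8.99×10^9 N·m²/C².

By cylindrical symmetry E is radial; use a coaxial Gaussian cylinder of radius 0.986 m and length L.
Q_enc = λL, so λ_enc = 3.55×10^-6 C/m.
By Gauss's law (flux through the curved wall only), E·2πrL = λ_enc L/ε₀.
E = 2k|λ_enc|/r = 2(8.99×10^9)(3.55×10^-6)/(0.986) = 6.47×10^4 N/C.

|E| = 6.47×10^4 N/C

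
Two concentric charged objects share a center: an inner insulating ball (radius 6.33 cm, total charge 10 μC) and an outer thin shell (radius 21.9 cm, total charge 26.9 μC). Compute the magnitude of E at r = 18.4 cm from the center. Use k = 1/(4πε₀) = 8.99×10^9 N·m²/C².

|E| = 2.66×10^6 N/C

Symmetry ⇒ E = E(r) r̂. Gaussian sphere of radius r = 18.4 cm (between the bodies, 6.33 cm < r < 21.9 cm).
The shell at 21.9 cm lies outside the Gaussian surface, so Q_enc = 10 μC = 1.00×10^-5 C.
By Gauss's law, ∮E·dA = E·4πr² = Q_enc/ε₀.
E = k|Q_enc|/r² = (8.99×10^9)(1.00×10^-5)/(0.184)² = 2.66×10^6 N/C.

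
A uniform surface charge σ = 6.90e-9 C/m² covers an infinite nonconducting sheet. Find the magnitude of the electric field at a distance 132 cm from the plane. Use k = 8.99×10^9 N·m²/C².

Choose a cylindrical pillbox piercing the sheet, end faces (area A) parallel to it.
Only the two end caps contribute flux: Φ = 2EA. With Q_enc = σA, Gauss's law gives E = |σ|/(2ε₀).
E = 2πk|σ| = 2π(8.99×10^9)(6.90×10^-9) = 390 N/C.

390 N/C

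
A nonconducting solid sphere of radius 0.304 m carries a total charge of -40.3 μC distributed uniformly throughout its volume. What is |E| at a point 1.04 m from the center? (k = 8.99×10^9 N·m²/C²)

|E| = 3.35e5 V/m

Use a concentric Gaussian sphere at r = 1.04 m (r > R, so the entire charge is enclosed).
Q_enc = -40.3 μC = -4.03×10^-5 C.
Gauss's law: E·4πr² = Q_enc/ε₀.
E = k|Q_enc|/r² = (8.99×10^9)(4.03×10^-5)/(1.04)² = 3.35e5 N/C.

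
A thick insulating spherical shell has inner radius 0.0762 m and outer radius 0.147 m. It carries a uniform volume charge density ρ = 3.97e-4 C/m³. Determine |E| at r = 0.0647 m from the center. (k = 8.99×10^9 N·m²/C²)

E = 0

Take a concentric spherical Gaussian surface of radius r = 0.0647 m (r < 0.0762 m, inside the empty cavity).
Q_enc = 0 (all charge lies at larger r); Gauss's law gives E = 0.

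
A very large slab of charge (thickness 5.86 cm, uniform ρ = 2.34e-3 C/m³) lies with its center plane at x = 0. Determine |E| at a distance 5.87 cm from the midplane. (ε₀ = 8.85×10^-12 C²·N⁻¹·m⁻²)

E ≈ 7.75e6 N/C

The point |x| = 5.87 cm lies outside the slab (half-thickness 0.0293 m). A symmetric pillbox spanning the full slab encloses Q_enc = ρ·d·A.
Flux = 2EA ⇒ E = |ρ|d/(2ε₀), independent of distance outside.
E = (2.34×10^-3)(0.0586)/(2·8.85×10^-12) = 7.75×10^6 N/C.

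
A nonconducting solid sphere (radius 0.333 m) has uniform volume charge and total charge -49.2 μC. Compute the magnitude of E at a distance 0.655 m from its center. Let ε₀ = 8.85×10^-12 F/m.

Take a concentric spherical Gaussian surface of radius r = 0.655 m (r > R, so the entire charge is enclosed).
Q_enc = -49.2 μC = -4.92e-5 C.
Applying ∮E·dA = Q_enc/ε₀ with Φ = E(4πr²):
E = |Q_enc|/(4πε₀r²) = (4.92×10^-5)/(4π·8.85×10^-12·(0.655)²) = 1.03×10^6 N/C.

|E| ≈ 1.03×10^6 N/C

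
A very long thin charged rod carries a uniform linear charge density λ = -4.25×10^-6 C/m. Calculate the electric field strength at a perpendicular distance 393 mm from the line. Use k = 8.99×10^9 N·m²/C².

|E| = 1.94×10^5 N/C

Coaxial Gaussian cylinder, radius r = 393 mm, length L.
Q_enc = λL, so λ_enc = -4.25×10^-6 C/m.
Applying ∮E·dA = Q_enc/ε₀ with the end caps contributing no flux:
E = 2k|λ_enc|/r = 2(8.99×10^9)(4.25×10^-6)/(0.393) = 1.94×10^5 N/C.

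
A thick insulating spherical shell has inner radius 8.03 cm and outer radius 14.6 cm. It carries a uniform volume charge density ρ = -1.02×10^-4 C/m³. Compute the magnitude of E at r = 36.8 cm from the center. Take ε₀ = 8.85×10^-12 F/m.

E ≈ 7.36×10^4 N/C

Use a concentric Gaussian sphere at r = 36.8 cm (r > 14.6 cm, enclosing the whole shell).
Q_enc = ρ·(4π/3)(b³ − a³) = (-1.02×10^-4)·(4π/3)·((0.146)³ − (0.0803)³) = -1.108×10^-6 C.
By Gauss's law, ∮E·dA = E·4πr² = Q_enc/ε₀.
E = |Q_enc|/(4πε₀r²) = (1.108×10^-6)/(4π·8.85×10^-12·(0.368)²) = 7.36×10^4 N/C.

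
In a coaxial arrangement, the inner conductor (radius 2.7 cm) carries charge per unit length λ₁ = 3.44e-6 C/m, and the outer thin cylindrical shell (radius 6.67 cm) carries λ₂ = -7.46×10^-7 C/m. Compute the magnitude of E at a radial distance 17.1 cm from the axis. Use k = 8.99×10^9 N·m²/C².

|E| ≈ 2.83×10^5 N/C

Take a coaxial cylindrical Gaussian surface of radius r = 17.1 cm and length L (r > 6.67 cm, enclosing both).
λ_enc = λ₁ + λ₂ = (3.44×10^-6) + (-7.46×10^-7) = 2.694×10^-6 C/m.
Gauss's law: E·2πrL = λ_enc L/ε₀.
E = 2k|λ_enc|/r = 2(8.99×10^9)(2.694×10^-6)/(0.171) = 2.83×10^5 N/C.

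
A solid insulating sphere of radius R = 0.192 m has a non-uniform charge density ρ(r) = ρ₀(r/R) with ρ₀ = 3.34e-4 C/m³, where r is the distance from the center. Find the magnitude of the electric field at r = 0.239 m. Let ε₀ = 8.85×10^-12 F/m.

Take a concentric spherical Gaussian surface of radius r = 0.239 m (r > R, all charge enclosed).
Q_enc = 4π ∫₀^R ρ₀(r'/R)^1 r'² dr' = 4πρ₀R³/4 = 7.427×10^-6 C.
Applying ∮E·dA = Q_enc/ε₀ with Φ = E(4πr²):
E = |Q_enc|/(4πε₀r²) = (7.427e-6)/(4π·8.85×10^-12·(0.239)²) = 1.17×10^6 N/C.

1.17e6 N/C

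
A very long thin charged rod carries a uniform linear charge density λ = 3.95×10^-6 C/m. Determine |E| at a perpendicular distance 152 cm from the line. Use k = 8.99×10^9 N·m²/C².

E = 4.67e4 N/C

Take a coaxial cylindrical Gaussian surface of radius r = 152 cm and length L.
Q_enc = λL, so λ_enc = 3.95×10^-6 C/m.
Gauss's law: E·2πrL = λ_enc L/ε₀.
E = 2k|λ_enc|/r = 2(8.99×10^9)(3.95e-6)/(1.52) = 4.67×10^4 N/C.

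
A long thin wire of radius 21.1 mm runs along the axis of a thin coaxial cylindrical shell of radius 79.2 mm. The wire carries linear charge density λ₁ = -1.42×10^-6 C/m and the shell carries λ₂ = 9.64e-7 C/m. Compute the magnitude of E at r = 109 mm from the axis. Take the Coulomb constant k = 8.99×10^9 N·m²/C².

Take a coaxial cylindrical Gaussian surface of radius r = 109 mm and length L (r > 79.2 mm, enclosing both).
λ_enc = λ₁ + λ₂ = (-1.42×10^-6) + (9.64×10^-7) = -4.56×10^-7 C/m.
Gauss's law: E·2πrL = λ_enc L/ε₀.
E = 2k|λ_enc|/r = 2(8.99×10^9)(4.56×10^-7)/(0.109) = 7.52e4 N/C.

|E| ≈ 7.52×10^4 V/m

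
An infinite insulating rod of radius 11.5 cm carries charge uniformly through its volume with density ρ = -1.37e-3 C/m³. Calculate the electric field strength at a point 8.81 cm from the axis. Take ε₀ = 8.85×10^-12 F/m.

|E| ≈ 6.82×10^6 N/C

By cylindrical symmetry E is radial; use a coaxial Gaussian cylinder of radius 8.81 cm and length L (r < R).
Enclosed charge per unit length: λ_enc = ρ·πr² = (-1.37×10^-3)π(0.0881)² = -3.341×10^-5 C/m.
Since E is radial and uniform over the curved surface, Φ = E·2πrL = Q_enc/ε₀ = λ_enc L/ε₀.
E = |λ_enc|/(2πε₀r) = (3.341×10^-5)/(2π·8.85×10^-12·0.0881) = 6.82e6 N/C.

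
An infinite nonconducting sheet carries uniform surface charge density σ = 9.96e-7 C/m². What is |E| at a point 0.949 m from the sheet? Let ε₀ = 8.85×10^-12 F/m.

E = 5.63×10^4 N/C

By planar symmetry E is perpendicular to the sheet and uniform; use a Gaussian pillbox with flat faces of area A on each side of the sheet.
Flux Φ = 2EA and Q_enc = σA, so 2EA = σA/ε₀ ⇒ E = |σ|/(2ε₀), independent of distance.
E = |σ|/(2ε₀) = (9.96e-7)/(2·8.85×10^-12) = 5.63e4 N/C.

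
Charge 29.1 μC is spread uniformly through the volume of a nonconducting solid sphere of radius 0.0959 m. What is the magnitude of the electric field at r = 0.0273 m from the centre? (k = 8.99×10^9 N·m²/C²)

8.10e6 V/m

Take a concentric spherical Gaussian surface of radius r = 0.0273 m (r < R).
Only the charge within r is enclosed: Q_enc = Q·(r/R)³ = (29.1 μC)·(0.0273 m/0.0959 m)³ = 6.713×10^-7 C.
Since E is radial and uniform over the Gaussian sphere, Φ = E·4πr² = Q_enc/ε₀.
E = k|Q_enc|/r² = (8.99×10^9)(6.713×10^-7)/(0.0273)² = 8.10×10^6 N/C.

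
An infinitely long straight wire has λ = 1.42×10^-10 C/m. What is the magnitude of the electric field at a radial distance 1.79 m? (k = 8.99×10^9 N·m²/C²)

|E| = 1.43 V/m

Choose a coaxial cylinder of radius r = 1.79 m (arbitrary length L) as the Gaussian surface.
Q_enc = λL, so λ_enc = 1.42×10^-10 C/m.
Since E is radial and uniform over the curved surface, Φ = E·2πrL = Q_enc/ε₀ = λ_enc L/ε₀.
E = 2k|λ_enc|/r = 2(8.99×10^9)(1.42e-10)/(1.79) = 1.43 N/C.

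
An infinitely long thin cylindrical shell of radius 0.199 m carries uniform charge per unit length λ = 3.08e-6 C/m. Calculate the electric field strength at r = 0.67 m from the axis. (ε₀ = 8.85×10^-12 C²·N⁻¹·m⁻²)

By cylindrical symmetry E is radial; use a coaxial Gaussian cylinder of radius 0.67 m and length L (r > 0.199 m).
The full line charge is enclosed: λ_enc = 3.08×10^-6 C/m.
By Gauss's law (flux through the curved wall only), E·2πrL = λ_enc L/ε₀.
E = |λ_enc|/(2πε₀r) = (3.08×10^-6)/(2π·8.85×10^-12·0.67) = 8.27×10^4 N/C.

E ≈ 8.27e4 N/C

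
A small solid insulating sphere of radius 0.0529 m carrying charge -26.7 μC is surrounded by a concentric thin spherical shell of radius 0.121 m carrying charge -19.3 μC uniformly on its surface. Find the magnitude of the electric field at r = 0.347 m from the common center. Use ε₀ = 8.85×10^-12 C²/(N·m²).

|E| = 3.44×10^6 N/C

By spherical symmetry E is radial; choose a Gaussian sphere of radius r = 0.347 m (r > 0.121 m, enclosing both).
Q_enc = (-26.7 μC) + (-19.3 μC) = -4.60×10^-5 C.
Applying ∮E·dA = Q_enc/ε₀ with Φ = E(4πr²):
E = |Q_enc|/(4πε₀r²) = (4.60×10^-5)/(4π·8.85×10^-12·(0.347)²) = 3.44×10^6 N/C.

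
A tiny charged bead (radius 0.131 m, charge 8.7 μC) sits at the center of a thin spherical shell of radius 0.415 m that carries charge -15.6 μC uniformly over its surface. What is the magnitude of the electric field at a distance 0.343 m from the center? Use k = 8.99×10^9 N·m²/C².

|E| ≈ 6.65e5 N/C

Symmetry ⇒ E = E(r) r̂. Gaussian sphere of radius r = 0.343 m (between the bodies, 0.131 m < r < 0.415 m).
The shell at 0.415 m lies outside the Gaussian surface, so Q_enc = 8.7 μC = 8.70e-6 C.
Applying ∮E·dA = Q_enc/ε₀ with Φ = E(4πr²):
E = k|Q_enc|/r² = (8.99×10^9)(8.70×10^-6)/(0.343)² = 6.65×10^5 N/C.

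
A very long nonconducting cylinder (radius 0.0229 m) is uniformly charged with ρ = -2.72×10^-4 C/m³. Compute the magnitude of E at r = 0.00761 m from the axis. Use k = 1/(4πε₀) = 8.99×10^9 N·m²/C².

By cylindrical symmetry E is radial; use a coaxial Gaussian cylinder of radius 0.00761 m and length L (r < R).
Charge inside radius r per length L is ρ·πr²·L, so λ_enc = ρπr² = -4.949×10^-8 C/m.
Applying ∮E·dA = Q_enc/ε₀ with the end caps contributing no flux:
E = 2k|λ_enc|/r = 2(8.99×10^9)(4.949×10^-8)/(0.00761) = 1.17e5 N/C.

E ≈ 1.17e5 V/m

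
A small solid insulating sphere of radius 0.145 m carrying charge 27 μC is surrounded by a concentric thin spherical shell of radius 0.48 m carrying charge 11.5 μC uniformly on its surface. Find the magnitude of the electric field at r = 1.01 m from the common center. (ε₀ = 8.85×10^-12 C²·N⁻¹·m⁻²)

Take a concentric spherical Gaussian surface of radius r = 1.01 m (r > 0.48 m, enclosing both).
Q_enc = (27 μC) + (11.5 μC) = 3.85×10^-5 C.
By Gauss's law, ∮E·dA = E·4πr² = Q_enc/ε₀.
E = |Q_enc|/(4πε₀r²) = (3.85e-5)/(4π·8.85×10^-12·(1.01)²) = 3.39e5 N/C.

|E| ≈ 3.39×10^5 V/m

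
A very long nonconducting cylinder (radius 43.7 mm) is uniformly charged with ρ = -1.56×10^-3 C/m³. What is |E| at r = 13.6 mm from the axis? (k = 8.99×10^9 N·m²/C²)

1.20×10^6 V/m

By cylindrical symmetry E is radial; use a coaxial Gaussian cylinder of radius 13.6 mm and length L (r < R).
Charge inside radius r per length L is ρ·πr²·L, so λ_enc = ρπr² = -9.065×10^-7 C/m.
By Gauss's law (flux through the curved wall only), E·2πrL = λ_enc L/ε₀.
E = 2k|λ_enc|/r = 2(8.99×10^9)(9.065×10^-7)/(0.0136) = 1.20e6 N/C.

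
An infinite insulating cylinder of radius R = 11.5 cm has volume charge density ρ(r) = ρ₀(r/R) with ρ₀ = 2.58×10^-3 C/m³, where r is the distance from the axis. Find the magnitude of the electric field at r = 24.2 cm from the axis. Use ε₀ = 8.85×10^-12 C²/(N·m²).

|E| ≈ 5.31×10^6 N/C

Coaxial Gaussian cylinder, radius r = 24.2 cm, length L (r > R, full charge per length enclosed).
λ_enc = 2π ∫₀^R ρ₀(r'/R)^1 r' dr' = 2πρ₀R²/3 = 7.146e-5 C/m.
Gauss's law: E·2πrL = λ_enc L/ε₀.
E = |λ_enc|/(2πε₀r) = (7.146×10^-5)/(2π·8.85×10^-12·0.242) = 5.31e6 N/C.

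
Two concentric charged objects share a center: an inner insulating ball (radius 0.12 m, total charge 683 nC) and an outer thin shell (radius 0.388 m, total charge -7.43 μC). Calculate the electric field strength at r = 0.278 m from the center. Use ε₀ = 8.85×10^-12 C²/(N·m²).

Take a concentric spherical Gaussian surface of radius r = 0.278 m (between the bodies, 0.12 m < r < 0.388 m).
Only the inner charge is enclosed; the outer shell contributes nothing inside itself. Q_enc = 683 nC = 6.83e-7 C.
Since E is radial and uniform over the Gaussian sphere, Φ = E·4πr² = Q_enc/ε₀.
E = |Q_enc|/(4πε₀r²) = (6.83×10^-7)/(4π·8.85×10^-12·(0.278)²) = 7.95×10^4 N/C.

E ≈ 7.95×10^4 N/C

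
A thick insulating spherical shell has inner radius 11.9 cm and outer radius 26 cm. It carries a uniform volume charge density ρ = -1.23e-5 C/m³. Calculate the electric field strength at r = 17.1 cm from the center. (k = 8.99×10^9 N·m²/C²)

E ≈ 5.25e4 N/C

Symmetry ⇒ E = E(r) r̂. Gaussian sphere of radius r = 17.1 cm (within the shell material, 11.9 cm < r < 26 cm).
Only the shell between 11.9 cm and r is enclosed: Q_enc = ρ·(4π/3)(r³ − a³) = (-1.23×10^-5)·(4π/3)·((0.171)³ − (0.119)³) = -1.708×10^-7 C.
Applying ∮E·dA = Q_enc/ε₀ with Φ = E(4πr²):
E = k|Q_enc|/r² = (8.99×10^9)(1.708e-7)/(0.171)² = 5.25e4 N/C.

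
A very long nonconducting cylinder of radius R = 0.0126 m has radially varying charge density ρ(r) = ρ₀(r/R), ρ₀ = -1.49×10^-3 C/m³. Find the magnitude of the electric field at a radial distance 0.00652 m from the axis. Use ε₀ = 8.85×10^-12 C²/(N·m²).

Take a coaxial cylindrical Gaussian surface of radius r = 0.00652 m and length L (r < R).
Integrating ρ over the cross-section to radius r: λ_enc = (2πρ₀/R) ∫₀^r r'^2 dr' = 2πρ₀ r^3/(3·R) = -6.865e-8 C/m.
Gauss's law: E·2πrL = λ_enc L/ε₀.
E = |λ_enc|/(2πε₀r) = (6.865×10^-8)/(2π·8.85×10^-12·0.00652) = 1.89×10^5 N/C.

|E| ≈ 1.89e5 V/m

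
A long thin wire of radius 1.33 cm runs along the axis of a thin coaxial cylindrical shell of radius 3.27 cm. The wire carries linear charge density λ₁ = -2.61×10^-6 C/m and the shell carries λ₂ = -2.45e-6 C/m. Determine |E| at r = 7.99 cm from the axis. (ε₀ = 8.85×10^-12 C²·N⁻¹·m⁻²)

|E| = 1.14×10^6 N/C

Choose a coaxial cylinder of radius r = 7.99 cm (arbitrary length L) as the Gaussian surface (r > 3.27 cm, enclosing both).
λ_enc = λ₁ + λ₂ = (-2.61×10^-6) + (-2.45×10^-6) = -5.06×10^-6 C/m.
Gauss's law: E·2πrL = λ_enc L/ε₀.
E = |λ_enc|/(2πε₀r) = (5.06e-6)/(2π·8.85×10^-12·0.0799) = 1.14×10^6 N/C.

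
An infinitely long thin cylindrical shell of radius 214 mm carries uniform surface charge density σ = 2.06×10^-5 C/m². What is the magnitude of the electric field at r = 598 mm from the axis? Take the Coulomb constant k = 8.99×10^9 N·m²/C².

Take a coaxial cylindrical Gaussian surface of radius r = 598 mm and length L (r > 214 mm).
The whole shell is enclosed: λ_enc = σ·2πR = (2.06×10^-5)·2π·(0.214) = 2.77×10^-5 C/m.
By Gauss's law (flux through the curved wall only), E·2πrL = λ_enc L/ε₀.
E = 2k|λ_enc|/r = 2(8.99×10^9)(2.77×10^-5)/(0.598) = 8.33×10^5 N/C.

|E| = 8.33×10^5 N/C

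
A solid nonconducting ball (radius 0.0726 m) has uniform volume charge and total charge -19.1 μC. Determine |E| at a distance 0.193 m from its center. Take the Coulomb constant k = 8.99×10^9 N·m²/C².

Symmetry ⇒ E = E(r) r̂. Gaussian sphere of radius r = 0.193 m (r > R, so the entire charge is enclosed).
Q_enc = -19.1 μC = -1.91e-5 C.
Gauss's law: E·4πr² = Q_enc/ε₀.
E = k|Q_enc|/r² = (8.99×10^9)(1.91×10^-5)/(0.193)² = 4.61×10^6 N/C.

4.61e6 V/m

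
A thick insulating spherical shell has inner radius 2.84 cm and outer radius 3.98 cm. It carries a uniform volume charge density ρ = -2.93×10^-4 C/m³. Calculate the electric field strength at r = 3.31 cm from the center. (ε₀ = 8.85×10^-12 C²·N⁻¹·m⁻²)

E = 1.35×10^5 N/C

Take a concentric spherical Gaussian surface of radius r = 3.31 cm (within the shell material, 2.84 cm < r < 3.98 cm).
Only the shell between 2.84 cm and r is enclosed: Q_enc = ρ·(4π/3)(r³ − a³) = (-2.93×10^-4)·(4π/3)·((0.0331)³ − (0.0284)³) = -1.639×10^-8 C.
Since E is radial and uniform over the Gaussian sphere, Φ = E·4πr² = Q_enc/ε₀.
E = |Q_enc|/(4πε₀r²) = (1.639×10^-8)/(4π·8.85×10^-12·(0.0331)²) = 1.35×10^5 N/C.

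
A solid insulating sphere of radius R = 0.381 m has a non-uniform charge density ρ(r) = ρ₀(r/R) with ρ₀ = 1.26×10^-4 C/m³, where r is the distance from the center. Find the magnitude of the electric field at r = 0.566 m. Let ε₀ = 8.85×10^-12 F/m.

Take a concentric spherical Gaussian surface of radius r = 0.566 m (r > R, all charge enclosed).
Q_enc = 4π ∫₀^R ρ₀(r'/R)^1 r'² dr' = 4πρ₀R³/4 = 2.189×10^-5 C.
Gauss's law: E·4πr² = Q_enc/ε₀.
E = |Q_enc|/(4πε₀r²) = (2.189×10^-5)/(4π·8.85×10^-12·(0.566)²) = 6.14×10^5 N/C.

6.14e5 V/m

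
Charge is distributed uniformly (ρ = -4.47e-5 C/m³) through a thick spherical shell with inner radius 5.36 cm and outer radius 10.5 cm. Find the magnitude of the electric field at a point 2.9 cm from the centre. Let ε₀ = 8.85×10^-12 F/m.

Symmetry ⇒ E = E(r) r̂. Gaussian sphere of radius r = 2.9 cm (r < 5.36 cm, inside the empty cavity).
Q_enc = 0 (all charge lies at larger r); Gauss's law gives E = 0.

E = 0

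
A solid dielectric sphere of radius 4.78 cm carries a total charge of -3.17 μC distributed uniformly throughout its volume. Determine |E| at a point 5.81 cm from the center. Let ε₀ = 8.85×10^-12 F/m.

By spherical symmetry E is radial; choose a Gaussian sphere of radius r = 5.81 cm (r > R, so the entire charge is enclosed).
Q_enc = -3.17 μC = -3.17×10^-6 C.
Applying ∮E·dA = Q_enc/ε₀ with Φ = E(4πr²):
E = |Q_enc|/(4πε₀r²) = (3.17×10^-6)/(4π·8.85×10^-12·(0.0581)²) = 8.44×10^6 N/C.

|E| ≈ 8.44×10^6 V/m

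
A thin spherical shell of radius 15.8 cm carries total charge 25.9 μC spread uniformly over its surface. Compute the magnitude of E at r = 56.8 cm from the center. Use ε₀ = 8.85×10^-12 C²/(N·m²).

Use a concentric Gaussian sphere at r = 56.8 cm (r > 15.8 cm).
The entire shell is enclosed: Q_enc = 2.59×10^-5 C.
Applying ∮E·dA = Q_enc/ε₀ with Φ = E(4πr²):
E = |Q_enc|/(4πε₀r²) = (2.59e-5)/(4π·8.85×10^-12·(0.568)²) = 7.22×10^5 N/C.

E ≈ 7.22×10^5 V/m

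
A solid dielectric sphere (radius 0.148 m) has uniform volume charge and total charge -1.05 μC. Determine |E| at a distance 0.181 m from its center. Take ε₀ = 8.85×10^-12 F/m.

By spherical symmetry E is radial; choose a Gaussian sphere of radius r = 0.181 m (r > R, so the entire charge is enclosed).
Q_enc = -1.05 μC = -1.05e-6 C.
Gauss's law: E·4πr² = Q_enc/ε₀.
E = |Q_enc|/(4πε₀r²) = (1.05×10^-6)/(4π·8.85×10^-12·(0.181)²) = 2.88×10^5 N/C.

E = 2.88e5 N/C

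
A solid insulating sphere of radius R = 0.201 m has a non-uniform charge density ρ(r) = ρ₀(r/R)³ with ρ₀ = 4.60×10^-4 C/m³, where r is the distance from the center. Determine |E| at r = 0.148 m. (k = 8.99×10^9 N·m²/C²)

Symmetry ⇒ E = E(r) r̂. Gaussian sphere of radius r = 0.148 m (r < R).
Integrate the density: Q_enc = 4π ∫₀^r ρ₀(r'/R)^3 r'² dr' = 4πρ₀ r^6/(6·R³) = 1.247×10^-6 C.
Gauss's law: E·4πr² = Q_enc/ε₀.
E = k|Q_enc|/r² = (8.99×10^9)(1.247×10^-6)/(0.148)² = 5.12×10^5 N/C.

5.12×10^5 N/C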